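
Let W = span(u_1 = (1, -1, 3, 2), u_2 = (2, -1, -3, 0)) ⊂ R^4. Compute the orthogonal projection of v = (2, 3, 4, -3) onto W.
proj_W(v) = (-133/87, 131/174, 139/58, 4/87)

Set up U = [u_1 | ... | u_2] ∈ R^(4×2). The projector onto W = col(U) is P = U (U^T U)^(-1) U^T.
Compute U^T U =
  [15, -6]
  [-6, 14],
and U^T v = (5, -11).
Solve U^T U · c = U^T v for the coefficients: c = (2/87, -45/58). The projection is proj_W(v) = U c.
Check: (v - proj_W(v)) · u_1 = 0  (should be 0).
Check: (v - proj_W(v)) · u_2 = 0  (should be 0).
Result: proj_W(v) = (-133/87, 131/174, 139/58, 4/87).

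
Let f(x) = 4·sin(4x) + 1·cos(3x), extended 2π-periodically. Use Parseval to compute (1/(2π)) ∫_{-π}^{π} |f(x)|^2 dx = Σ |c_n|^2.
Σ |c_n|^2 = 17/2

Expand |f|^2 and use orthogonality of {sin(nx), cos(mx)} on [-π, π]:
  ∫_{-π}^{π} sin(nx)^2 dx = π, ∫ cos(mx)^2 dx = π, and cross terms integrate to 0.
So ∫_{-π}^{π} f(x)^2 dx = 4^2 · π + 1^2 · π = (16 + 1)π.
Divide by 2π: (16 + 1)/2 = 17/2.
By Parseval, this equals Σ |c_n|^2.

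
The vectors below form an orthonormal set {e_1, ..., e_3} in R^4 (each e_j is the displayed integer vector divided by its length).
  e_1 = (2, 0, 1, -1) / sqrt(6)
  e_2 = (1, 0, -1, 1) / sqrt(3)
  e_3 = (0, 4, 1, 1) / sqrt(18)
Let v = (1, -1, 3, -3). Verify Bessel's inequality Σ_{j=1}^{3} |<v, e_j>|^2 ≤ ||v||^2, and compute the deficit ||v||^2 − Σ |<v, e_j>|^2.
Σ |<v, e_j>|^2 = 179/9; ||v||^2 = 20; deficit = 1/9

Write each e_j = u_j / sqrt(<u_j, u_j>) where u_j is the displayed integer vector. Then <v, e_j> = <v, u_j> / sqrt(<u_j, u_j>), so |<v, e_j>|^2 = <v, u_j>^2 / <u_j, u_j>.
Coefficients: <v, e_1> = 8/sqrt(6), <v, e_2> = -5/sqrt(3), <v, e_3> = -4/sqrt(18).
Square and sum: Σ |<v, e_j>|^2 = 179/9.
Compute ||v||^2 = v·v = 20.
Deficit = 20 − 179/9 = 1/9 ≥ 0, confirming Bessel's inequality. (The deficit equals ||v − Σ <v,e_j> e_j||^2, the squared distance from v to span{e_j}.)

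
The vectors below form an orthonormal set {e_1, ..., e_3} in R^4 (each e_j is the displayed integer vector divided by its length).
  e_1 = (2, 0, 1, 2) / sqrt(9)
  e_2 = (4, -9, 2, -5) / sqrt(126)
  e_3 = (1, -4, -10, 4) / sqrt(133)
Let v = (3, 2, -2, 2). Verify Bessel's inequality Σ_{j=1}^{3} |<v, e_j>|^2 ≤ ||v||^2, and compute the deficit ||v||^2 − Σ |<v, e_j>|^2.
Σ |<v, e_j>|^2 = 271/19; ||v||^2 = 21; deficit = 128/19

Write each e_j = u_j / sqrt(<u_j, u_j>) where u_j is the displayed integer vector. Then <v, e_j> = <v, u_j> / sqrt(<u_j, u_j>), so |<v, e_j>|^2 = <v, u_j>^2 / <u_j, u_j>.
Coefficients: <v, e_1> = 8/sqrt(9), <v, e_2> = -20/sqrt(126), <v, e_3> = 23/sqrt(133).
Square and sum: Σ |<v, e_j>|^2 = 271/19.
Compute ||v||^2 = v·v = 21.
Deficit = 21 − 271/19 = 128/19 ≥ 0, confirming Bessel's inequality. (The deficit equals ||v − Σ <v,e_j> e_j||^2, the squared distance from v to span{e_j}.)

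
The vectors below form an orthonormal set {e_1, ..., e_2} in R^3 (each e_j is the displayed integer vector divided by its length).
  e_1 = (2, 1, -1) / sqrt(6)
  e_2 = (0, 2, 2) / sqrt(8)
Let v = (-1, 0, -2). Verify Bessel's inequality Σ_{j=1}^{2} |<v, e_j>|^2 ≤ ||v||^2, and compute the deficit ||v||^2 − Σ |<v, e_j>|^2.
Σ |<v, e_j>|^2 = 2; ||v||^2 = 5; deficit = 3

Write each e_j = u_j / sqrt(<u_j, u_j>) where u_j is the displayed integer vector. Then <v, e_j> = <v, u_j> / sqrt(<u_j, u_j>), so |<v, e_j>|^2 = <v, u_j>^2 / <u_j, u_j>.
Coefficients: <v, e_1> = 0/sqrt(6), <v, e_2> = -4/sqrt(8).
Square and sum: Σ |<v, e_j>|^2 = 2.
Compute ||v||^2 = v·v = 5.
Deficit = 5 − 2 = 3 ≥ 0, confirming Bessel's inequality. (The deficit equals ||v − Σ <v,e_j> e_j||^2, the squared distance from v to span{e_j}.)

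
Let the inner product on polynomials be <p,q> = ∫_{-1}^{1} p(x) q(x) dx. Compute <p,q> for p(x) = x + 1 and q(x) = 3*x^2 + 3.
<p,q> = 8

Expand the product: p(x)·q(x) = 3*x^3 + 3*x^2 + 3*x + 3.
∫_{-1}^{1} of each monomial x^k gives [2/(k+1) if k even, 0 if k odd]. Integrating term-by-term (or equivalently evaluating the antiderivative F(x) = 3*x^4/4 + x^3 + 3*x^2/2 + 3*x at the endpoints):
  F(1) − F(−1) = 25/4 − (-7/4) = 8.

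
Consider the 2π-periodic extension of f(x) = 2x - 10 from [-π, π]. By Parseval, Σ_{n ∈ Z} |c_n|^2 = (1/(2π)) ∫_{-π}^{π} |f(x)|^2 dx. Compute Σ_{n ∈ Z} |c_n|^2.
Σ |c_n|^2 = 4π^2/3 + 100

Expand and integrate term by term over [-π, π]:
  ∫ (2x)^2 dx = 4·(2π^3/3); ∫ 2·2·(-10)·x dx = 0 (odd integrand); ∫ (-10)^2 dx = 100·2π.
So (1/(2π)) ∫_{-π}^{π} (2x - 10)^2 dx = 4π^2/3 + 100 = 4π^2/3 + 100.
Parseval ⇒ Σ |c_n|^2 = 4π^2/3 + 100.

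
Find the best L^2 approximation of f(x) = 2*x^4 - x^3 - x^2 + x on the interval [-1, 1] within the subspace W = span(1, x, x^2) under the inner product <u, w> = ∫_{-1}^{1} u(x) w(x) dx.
g(x) = 5*x^2/7 + 2*x/5 - 6/35

The best approximation g ∈ W is the orthogonal projection of f onto W. Writing g = a_0 + a_1 x + a_2 x^2, the coefficients solve the normal equations G · a = b where
  G_{ij} = <φ_i, φ_j> and b_i = <f, φ_i>, with φ_0 = 1, φ_1 = x, φ_2 = x^2.
G =
  [2, 0, 2/3]
  [0, 2/3, 0]
  [2/3, 0, 2/5],
b = (2/15, 4/15, 6/35).
Solving gives a_0 = -6/35, a_1 = 2/5, a_2 = 5/7, so
  g(x) = 5*x^2/7 + 2*x/5 - 6/35.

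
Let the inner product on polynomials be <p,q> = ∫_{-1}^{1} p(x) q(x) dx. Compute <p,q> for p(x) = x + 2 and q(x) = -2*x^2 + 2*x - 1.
<p,q> = -16/3

Expand the product: p(x)·q(x) = -2*x^3 - 2*x^2 + 3*x - 2.
∫_{-1}^{1} of each monomial x^k gives [2/(k+1) if k even, 0 if k odd]. Integrating term-by-term (or equivalently evaluating the antiderivative F(x) = -x^4/2 - 2*x^3/3 + 3*x^2/2 - 2*x at the endpoints):
  F(1) − F(−1) = -5/3 − (11/3) = -16/3.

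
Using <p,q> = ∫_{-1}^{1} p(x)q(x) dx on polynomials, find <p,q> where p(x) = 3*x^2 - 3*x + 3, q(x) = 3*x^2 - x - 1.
<p,q> = 18/5

Expand the product: p(x)·q(x) = 9*x^4 - 12*x^3 + 9*x^2 - 3.
∫_{-1}^{1} of each monomial x^k gives [2/(k+1) if k even, 0 if k odd]. Integrating term-by-term (or equivalently evaluating the antiderivative F(x) = 9*x^5/5 - 3*x^4 + 3*x^3 - 3*x at the endpoints):
  F(1) − F(−1) = -6/5 − (-24/5) = 18/5.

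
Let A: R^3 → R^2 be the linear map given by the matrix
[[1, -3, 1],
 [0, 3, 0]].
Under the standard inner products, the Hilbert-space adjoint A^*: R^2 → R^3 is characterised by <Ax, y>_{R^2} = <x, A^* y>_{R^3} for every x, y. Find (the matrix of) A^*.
A^* = A^T =
[[1, 0],
 [-3, 3],
 [1, 0]]

For real matrices with standard dot products, the defining identity <Ax, y> = <x, A^* y> gives (Ax)^T y = x^T (A^*) y, i.e. x^T A^T y = x^T (A^*) y. Since this holds for all x, y, we must have A^* = A^T. Therefore
A^* =
[[1, 0],
 [-3, 3],
 [1, 0]].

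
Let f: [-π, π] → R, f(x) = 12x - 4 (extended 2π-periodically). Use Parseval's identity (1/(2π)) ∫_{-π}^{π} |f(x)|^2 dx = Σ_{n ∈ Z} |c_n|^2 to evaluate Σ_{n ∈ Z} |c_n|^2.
Σ |c_n|^2 = 48π^2 + 16

Expand and integrate term by term over [-π, π]:
  ∫ (12x)^2 dx = 144·(2π^3/3); ∫ 2·12·(-4)·x dx = 0 (odd integrand); ∫ (-4)^2 dx = 16·2π.
So (1/(2π)) ∫_{-π}^{π} (12x - 4)^2 dx = 144π^2/3 + 16 = 48π^2 + 16.
Parseval ⇒ Σ |c_n|^2 = 48π^2 + 16.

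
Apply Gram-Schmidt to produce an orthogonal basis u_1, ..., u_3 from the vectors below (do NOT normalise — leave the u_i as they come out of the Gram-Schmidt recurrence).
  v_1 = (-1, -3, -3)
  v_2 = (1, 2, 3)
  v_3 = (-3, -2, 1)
Orthogonal basis:
  u_1 = (-1, -3, -3)
  u_2 = (3/19, -10/19, 9/19)
  u_3 = (-3, 0, 1)

Apply the Gram-Schmidt recurrence
  u_1 = v_1
  u_i = v_i − Σ_{j<i} ((v_i · u_j) / (u_j · u_j)) · u_j.

Step by step this gives:
  u_1 = (-1, -3, -3)
  u_2 = (3/19, -10/19, 9/19)
  u_3 = (-3, 0, 1)

Orthogonality check:
  u_2 · u_1 = 0 (should be 0)
  u_3 · u_1 = 0 (should be 0)
  u_3 · u_2 = 0 (should be 0)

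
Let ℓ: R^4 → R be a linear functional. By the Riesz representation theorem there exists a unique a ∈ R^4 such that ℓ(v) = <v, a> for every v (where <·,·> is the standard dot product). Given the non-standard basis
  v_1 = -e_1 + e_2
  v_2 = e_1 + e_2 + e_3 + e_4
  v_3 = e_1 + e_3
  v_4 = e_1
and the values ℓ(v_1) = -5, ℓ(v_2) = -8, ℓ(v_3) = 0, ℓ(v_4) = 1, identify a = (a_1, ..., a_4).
a = (1, -4, -1, -4)

Write a = (a_1, ..., a_4) in the standard basis. For each basis vector v_i, ℓ(v_i) = <v_i, a> is a linear equation in the a_j's. Collect the n equations into a matrix system V a = ℓ, where row i of V is v_i (expressed in the standard basis). Since V is invertible (lower-triangular with 1s on the diagonal, up to permutation), solve by back-substitution:
  V =
[[-1, 1, 0, 0],
 [1, 1, 1, 1],
 [1, 0, 1, 0],
 [1, 0, 0, 0]]
  V a = (-5, -8, 0, 1)
Solving gives a = (1, -4, -1, -4).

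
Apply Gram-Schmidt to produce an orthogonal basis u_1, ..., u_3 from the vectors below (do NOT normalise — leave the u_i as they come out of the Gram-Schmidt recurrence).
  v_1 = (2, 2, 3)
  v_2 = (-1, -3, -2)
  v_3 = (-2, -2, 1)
Orthogonal basis:
  u_1 = (2, 2, 3)
  u_2 = (11/17, -23/17, 8/17)
  u_3 = (-40/21, -8/21, 32/21)

Apply the Gram-Schmidt recurrence
  u_1 = v_1
  u_i = v_i − Σ_{j<i} ((v_i · u_j) / (u_j · u_j)) · u_j.

Step by step this gives:
  u_1 = (2, 2, 3)
  u_2 = (11/17, -23/17, 8/17)
  u_3 = (-40/21, -8/21, 32/21)

Orthogonality check:
  u_2 · u_1 = 0 (should be 0)
  u_3 · u_1 = 0 (should be 0)
  u_3 · u_2 = 0 (should be 0)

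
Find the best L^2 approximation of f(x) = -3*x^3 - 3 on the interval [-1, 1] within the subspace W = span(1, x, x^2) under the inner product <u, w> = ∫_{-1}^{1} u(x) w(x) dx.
g(x) = -9*x/5 - 3

The best approximation g ∈ W is the orthogonal projection of f onto W. Writing g = a_0 + a_1 x + a_2 x^2, the coefficients solve the normal equations G · a = b where
  G_{ij} = <φ_i, φ_j> and b_i = <f, φ_i>, with φ_0 = 1, φ_1 = x, φ_2 = x^2.
G =
  [2, 0, 2/3]
  [0, 2/3, 0]
  [2/3, 0, 2/5],
b = (-6, -6/5, -2).
Solving gives a_0 = -3, a_1 = -9/5, a_2 = 0, so
  g(x) = -9*x/5 - 3.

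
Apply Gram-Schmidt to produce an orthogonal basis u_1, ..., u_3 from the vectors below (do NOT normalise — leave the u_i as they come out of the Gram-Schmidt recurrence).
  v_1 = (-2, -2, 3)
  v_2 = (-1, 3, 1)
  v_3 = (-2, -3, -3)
Orthogonal basis:
  u_1 = (-2, -2, 3)
  u_2 = (-19/17, 49/17, 20/17)
  u_3 = (-539/186, -49/186, -196/93)

Apply the Gram-Schmidt recurrence
  u_1 = v_1
  u_i = v_i − Σ_{j<i} ((v_i · u_j) / (u_j · u_j)) · u_j.

Step by step this gives:
  u_1 = (-2, -2, 3)
  u_2 = (-19/17, 49/17, 20/17)
  u_3 = (-539/186, -49/186, -196/93)

Orthogonality check:
  u_2 · u_1 = 0 (should be 0)
  u_3 · u_1 = 0 (should be 0)
  u_3 · u_2 = 0 (should be 0)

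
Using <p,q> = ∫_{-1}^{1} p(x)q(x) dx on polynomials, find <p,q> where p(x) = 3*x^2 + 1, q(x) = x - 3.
<p,q> = -12

Expand the product: p(x)·q(x) = 3*x^3 - 9*x^2 + x - 3.
∫_{-1}^{1} of each monomial x^k gives [2/(k+1) if k even, 0 if k odd]. Integrating term-by-term (or equivalently evaluating the antiderivative F(x) = 3*x^4/4 - 3*x^3 + x^2/2 - 3*x at the endpoints):
  F(1) − F(−1) = -19/4 − (29/4) = -12.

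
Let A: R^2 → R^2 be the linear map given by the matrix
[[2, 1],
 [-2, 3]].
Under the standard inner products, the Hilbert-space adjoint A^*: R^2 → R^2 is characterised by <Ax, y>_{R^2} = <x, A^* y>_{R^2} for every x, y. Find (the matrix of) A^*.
A^* = A^T =
[[2, -2],
 [1, 3]]

For real matrices with standard dot products, the defining identity <Ax, y> = <x, A^* y> gives (Ax)^T y = x^T (A^*) y, i.e. x^T A^T y = x^T (A^*) y. Since this holds for all x, y, we must have A^* = A^T. Therefore
A^* =
[[2, -2],
 [1, 3]].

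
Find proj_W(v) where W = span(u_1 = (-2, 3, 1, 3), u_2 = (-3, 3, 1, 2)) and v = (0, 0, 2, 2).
proj_W(v) = (2/9, 14/15, 14/45, 16/9)

Set up U = [u_1 | ... | u_2] ∈ R^(4×2). The projector onto W = col(U) is P = U (U^T U)^(-1) U^T.
Compute U^T U =
  [23, 22]
  [22, 23],
and U^T v = (8, 6).
Solve U^T U · c = U^T v for the coefficients: c = (52/45, -38/45). The projection is proj_W(v) = U c.
Check: (v - proj_W(v)) · u_1 = 0  (should be 0).
Check: (v - proj_W(v)) · u_2 = 0  (should be 0).
Result: proj_W(v) = (2/9, 14/15, 14/45, 16/9).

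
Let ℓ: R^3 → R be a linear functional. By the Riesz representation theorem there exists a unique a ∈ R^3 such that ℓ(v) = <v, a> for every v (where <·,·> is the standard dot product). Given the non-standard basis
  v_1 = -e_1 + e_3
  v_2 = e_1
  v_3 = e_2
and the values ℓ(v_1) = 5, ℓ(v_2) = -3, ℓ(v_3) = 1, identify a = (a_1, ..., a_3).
a = (-3, 1, 2)

Write a = (a_1, ..., a_3) in the standard basis. For each basis vector v_i, ℓ(v_i) = <v_i, a> is a linear equation in the a_j's. Collect the n equations into a matrix system V a = ℓ, where row i of V is v_i (expressed in the standard basis). Since V is invertible (lower-triangular with 1s on the diagonal, up to permutation), solve by back-substitution:
  V =
[[-1, 0, 1],
 [1, 0, 0],
 [0, 1, 0]]
  V a = (5, -3, 1)
Solving gives a = (-3, 1, 2).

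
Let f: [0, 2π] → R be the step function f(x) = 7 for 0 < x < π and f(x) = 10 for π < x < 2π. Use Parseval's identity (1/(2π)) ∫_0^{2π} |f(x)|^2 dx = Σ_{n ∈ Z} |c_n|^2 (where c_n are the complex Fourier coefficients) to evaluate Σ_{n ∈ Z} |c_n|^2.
Σ |c_n|^2 = 149/2

Parseval equates the L^2 energy of f (normalised by 1/(2π)) with the ℓ^2 sum of its Fourier coefficients: (1/(2π)) ∫_0^{2π} |f|^2 = Σ |c_n|^2.
Compute the left side: (1/(2π)) [∫_0^π 7^2 dx + ∫_π^{2π} 10^2 dx] = (1/(2π)) · (49π + 100π) = (49 + 100)/2 = 149/2.
So Σ_{n ∈ Z} |c_n|^2 = 149/2.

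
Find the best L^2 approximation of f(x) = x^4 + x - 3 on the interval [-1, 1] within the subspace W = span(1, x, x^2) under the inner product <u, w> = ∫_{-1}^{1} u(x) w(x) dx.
g(x) = 6*x^2/7 + x - 108/35

The best approximation g ∈ W is the orthogonal projection of f onto W. Writing g = a_0 + a_1 x + a_2 x^2, the coefficients solve the normal equations G · a = b where
  G_{ij} = <φ_i, φ_j> and b_i = <f, φ_i>, with φ_0 = 1, φ_1 = x, φ_2 = x^2.
G =
  [2, 0, 2/3]
  [0, 2/3, 0]
  [2/3, 0, 2/5],
b = (-28/5, 2/3, -12/7).
Solving gives a_0 = -108/35, a_1 = 1, a_2 = 6/7, so
  g(x) = 6*x^2/7 + x - 108/35.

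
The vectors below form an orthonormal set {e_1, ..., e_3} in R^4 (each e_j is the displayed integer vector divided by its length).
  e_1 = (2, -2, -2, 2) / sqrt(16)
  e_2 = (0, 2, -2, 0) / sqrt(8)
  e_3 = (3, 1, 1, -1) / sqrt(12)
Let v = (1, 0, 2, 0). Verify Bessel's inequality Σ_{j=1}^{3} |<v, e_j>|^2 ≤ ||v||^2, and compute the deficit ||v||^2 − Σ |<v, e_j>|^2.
Σ |<v, e_j>|^2 = 13/3; ||v||^2 = 5; deficit = 2/3

Write each e_j = u_j / sqrt(<u_j, u_j>) where u_j is the displayed integer vector. Then <v, e_j> = <v, u_j> / sqrt(<u_j, u_j>), so |<v, e_j>|^2 = <v, u_j>^2 / <u_j, u_j>.
Coefficients: <v, e_1> = -2/sqrt(16), <v, e_2> = -4/sqrt(8), <v, e_3> = 5/sqrt(12).
Square and sum: Σ |<v, e_j>|^2 = 13/3.
Compute ||v||^2 = v·v = 5.
Deficit = 5 − 13/3 = 2/3 ≥ 0, confirming Bessel's inequality. (The deficit equals ||v − Σ <v,e_j> e_j||^2, the squared distance from v to span{e_j}.)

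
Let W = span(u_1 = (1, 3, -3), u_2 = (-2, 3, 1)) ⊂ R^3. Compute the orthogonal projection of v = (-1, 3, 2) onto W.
proj_W(v) = (-251/125, 129/50, 311/250)

Set up U = [u_1 | ... | u_2] ∈ R^(3×2). The projector onto W = col(U) is P = U (U^T U)^(-1) U^T.
Compute U^T U =
  [19, 4]
  [4, 14],
and U^T v = (2, 13).
Solve U^T U · c = U^T v for the coefficients: c = (-12/125, 239/250). The projection is proj_W(v) = U c.
Check: (v - proj_W(v)) · u_1 = 0  (should be 0).
Check: (v - proj_W(v)) · u_2 = 0  (should be 0).
Result: proj_W(v) = (-251/125, 129/50, 311/250).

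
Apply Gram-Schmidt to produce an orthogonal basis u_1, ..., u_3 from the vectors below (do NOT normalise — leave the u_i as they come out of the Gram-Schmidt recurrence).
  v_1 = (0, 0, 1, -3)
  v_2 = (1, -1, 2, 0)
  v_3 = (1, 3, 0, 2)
Orthogonal basis:
  u_1 = (0, 0, 1, -3)
  u_2 = (1, -1, 9/5, 3/5)
  u_3 = (8/7, 20/7, 6/7, 2/7)

Apply the Gram-Schmidt recurrence
  u_1 = v_1
  u_i = v_i − Σ_{j<i} ((v_i · u_j) / (u_j · u_j)) · u_j.

Step by step this gives:
  u_1 = (0, 0, 1, -3)
  u_2 = (1, -1, 9/5, 3/5)
  u_3 = (8/7, 20/7, 6/7, 2/7)

Orthogonality check:
  u_2 · u_1 = 0 (should be 0)
  u_3 · u_1 = 0 (should be 0)
  u_3 · u_2 = 0 (should be 0)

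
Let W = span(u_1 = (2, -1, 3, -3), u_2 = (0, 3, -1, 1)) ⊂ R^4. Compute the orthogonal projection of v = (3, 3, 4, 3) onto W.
proj_W(v) = (69/43, 144/43, 44/43, -44/43)

Set up U = [u_1 | ... | u_2] ∈ R^(4×2). The projector onto W = col(U) is P = U (U^T U)^(-1) U^T.
Compute U^T U =
  [23, -9]
  [-9, 11],
and U^T v = (6, 8).
Solve U^T U · c = U^T v for the coefficients: c = (69/86, 119/86). The projection is proj_W(v) = U c.
Check: (v - proj_W(v)) · u_1 = 0  (should be 0).
Check: (v - proj_W(v)) · u_2 = 0  (should be 0).
Result: proj_W(v) = (69/43, 144/43, 44/43, -44/43).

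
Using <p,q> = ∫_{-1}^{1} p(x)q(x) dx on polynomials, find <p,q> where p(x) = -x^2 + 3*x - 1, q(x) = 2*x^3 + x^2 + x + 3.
<p,q> = -14/3

Expand the product: p(x)·q(x) = -2*x^5 + 5*x^4 - x^2 + 8*x - 3.
∫_{-1}^{1} of each monomial x^k gives [2/(k+1) if k even, 0 if k odd]. Integrating term-by-term (or equivalently evaluating the antiderivative F(x) = -x^6/3 + x^5 - x^3/3 + 4*x^2 - 3*x at the endpoints):
  F(1) − F(−1) = 4/3 − (6) = -14/3.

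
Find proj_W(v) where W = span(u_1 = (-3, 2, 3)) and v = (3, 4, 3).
proj_W(v) = (-12/11, 8/11, 12/11)

Set up U = [u_1 | ... | u_1] ∈ R^(3×1). The projector onto W = col(U) is P = U (U^T U)^(-1) U^T.
Compute U^T U =
  [22],
and U^T v = (8).
Solve U^T U · c = U^T v for the coefficients: c = (4/11). The projection is proj_W(v) = U c.
Check: (v - proj_W(v)) · u_1 = 0  (should be 0).
Result: proj_W(v) = (-12/11, 8/11, 12/11).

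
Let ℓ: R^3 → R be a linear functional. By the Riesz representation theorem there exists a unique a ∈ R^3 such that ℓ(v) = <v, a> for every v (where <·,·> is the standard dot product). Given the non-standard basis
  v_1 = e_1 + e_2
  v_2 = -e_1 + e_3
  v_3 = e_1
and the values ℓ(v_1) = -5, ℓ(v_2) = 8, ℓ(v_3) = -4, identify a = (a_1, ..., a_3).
a = (-4, -1, 4)

Write a = (a_1, ..., a_3) in the standard basis. For each basis vector v_i, ℓ(v_i) = <v_i, a> is a linear equation in the a_j's. Collect the n equations into a matrix system V a = ℓ, where row i of V is v_i (expressed in the standard basis). Since V is invertible (lower-triangular with 1s on the diagonal, up to permutation), solve by back-substitution:
  V =
[[1, 1, 0],
 [-1, 0, 1],
 [1, 0, 0]]
  V a = (-5, 8, -4)
Solving gives a = (-4, -1, 4).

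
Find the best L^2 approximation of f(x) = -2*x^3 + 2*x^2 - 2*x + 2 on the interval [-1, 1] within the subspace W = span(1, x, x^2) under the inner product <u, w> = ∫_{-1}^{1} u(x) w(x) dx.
g(x) = 2*x^2 - 16*x/5 + 2

The best approximation g ∈ W is the orthogonal projection of f onto W. Writing g = a_0 + a_1 x + a_2 x^2, the coefficients solve the normal equations G · a = b where
  G_{ij} = <φ_i, φ_j> and b_i = <f, φ_i>, with φ_0 = 1, φ_1 = x, φ_2 = x^2.
G =
  [2, 0, 2/3]
  [0, 2/3, 0]
  [2/3, 0, 2/5],
b = (16/3, -32/15, 32/15).
Solving gives a_0 = 2, a_1 = -16/5, a_2 = 2, so
  g(x) = 2*x^2 - 16*x/5 + 2.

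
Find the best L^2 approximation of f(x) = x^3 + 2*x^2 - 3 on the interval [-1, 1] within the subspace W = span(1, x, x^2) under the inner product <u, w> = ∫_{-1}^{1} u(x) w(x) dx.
g(x) = 2*x^2 + 3*x/5 - 3

The best approximation g ∈ W is the orthogonal projection of f onto W. Writing g = a_0 + a_1 x + a_2 x^2, the coefficients solve the normal equations G · a = b where
  G_{ij} = <φ_i, φ_j> and b_i = <f, φ_i>, with φ_0 = 1, φ_1 = x, φ_2 = x^2.
G =
  [2, 0, 2/3]
  [0, 2/3, 0]
  [2/3, 0, 2/5],
b = (-14/3, 2/5, -6/5).
Solving gives a_0 = -3, a_1 = 3/5, a_2 = 2, so
  g(x) = 2*x^2 + 3*x/5 - 3.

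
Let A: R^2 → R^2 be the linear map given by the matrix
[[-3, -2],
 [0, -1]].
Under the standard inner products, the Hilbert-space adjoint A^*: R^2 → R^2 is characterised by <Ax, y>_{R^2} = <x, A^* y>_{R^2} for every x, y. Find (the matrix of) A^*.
A^* = A^T =
[[-3, 0],
 [-2, -1]]

For real matrices with standard dot products, the defining identity <Ax, y> = <x, A^* y> gives (Ax)^T y = x^T (A^*) y, i.e. x^T A^T y = x^T (A^*) y. Since this holds for all x, y, we must have A^* = A^T. Therefore
A^* =
[[-3, 0],
 [-2, -1]].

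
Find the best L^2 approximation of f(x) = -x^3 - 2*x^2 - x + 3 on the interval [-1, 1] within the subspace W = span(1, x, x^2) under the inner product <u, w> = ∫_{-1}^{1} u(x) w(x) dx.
g(x) = -2*x^2 - 8*x/5 + 3

The best approximation g ∈ W is the orthogonal projection of f onto W. Writing g = a_0 + a_1 x + a_2 x^2, the coefficients solve the normal equations G · a = b where
  G_{ij} = <φ_i, φ_j> and b_i = <f, φ_i>, with φ_0 = 1, φ_1 = x, φ_2 = x^2.
G =
  [2, 0, 2/3]
  [0, 2/3, 0]
  [2/3, 0, 2/5],
b = (14/3, -16/15, 6/5).
Solving gives a_0 = 3, a_1 = -8/5, a_2 = -2, so
  g(x) = -2*x^2 - 8*x/5 + 3.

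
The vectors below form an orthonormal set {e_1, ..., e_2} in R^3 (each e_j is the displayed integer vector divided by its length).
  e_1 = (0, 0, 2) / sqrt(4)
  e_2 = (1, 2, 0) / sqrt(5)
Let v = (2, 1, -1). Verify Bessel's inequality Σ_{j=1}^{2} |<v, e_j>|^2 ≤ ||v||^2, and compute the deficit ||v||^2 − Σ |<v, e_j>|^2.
Σ |<v, e_j>|^2 = 21/5; ||v||^2 = 6; deficit = 9/5

Write each e_j = u_j / sqrt(<u_j, u_j>) where u_j is the displayed integer vector. Then <v, e_j> = <v, u_j> / sqrt(<u_j, u_j>), so |<v, e_j>|^2 = <v, u_j>^2 / <u_j, u_j>.
Coefficients: <v, e_1> = -2/sqrt(4), <v, e_2> = 4/sqrt(5).
Square and sum: Σ |<v, e_j>|^2 = 21/5.
Compute ||v||^2 = v·v = 6.
Deficit = 6 − 21/5 = 9/5 ≥ 0, confirming Bessel's inequality. (The deficit equals ||v − Σ <v,e_j> e_j||^2, the squared distance from v to span{e_j}.)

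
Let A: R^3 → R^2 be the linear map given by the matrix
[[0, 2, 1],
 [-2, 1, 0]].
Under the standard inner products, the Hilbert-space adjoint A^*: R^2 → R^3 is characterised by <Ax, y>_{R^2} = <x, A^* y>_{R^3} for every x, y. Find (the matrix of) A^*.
A^* = A^T =
[[0, -2],
 [2, 1],
 [1, 0]]

For real matrices with standard dot products, the defining identity <Ax, y> = <x, A^* y> gives (Ax)^T y = x^T (A^*) y, i.e. x^T A^T y = x^T (A^*) y. Since this holds for all x, y, we must have A^* = A^T. Therefore
A^* =
[[0, -2],
 [2, 1],
 [1, 0]].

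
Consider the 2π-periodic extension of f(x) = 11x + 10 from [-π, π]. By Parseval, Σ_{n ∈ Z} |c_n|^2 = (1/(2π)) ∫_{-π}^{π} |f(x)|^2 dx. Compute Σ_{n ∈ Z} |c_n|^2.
Σ |c_n|^2 = 121π^2/3 + 100

Expand and integrate term by term over [-π, π]:
  ∫ (11x)^2 dx = 121·(2π^3/3); ∫ 2·11·(10)·x dx = 0 (odd integrand); ∫ 10^2 dx = 100·2π.
So (1/(2π)) ∫_{-π}^{π} (11x + 10)^2 dx = 121π^2/3 + 100 = 121π^2/3 + 100.
Parseval ⇒ Σ |c_n|^2 = 121π^2/3 + 100.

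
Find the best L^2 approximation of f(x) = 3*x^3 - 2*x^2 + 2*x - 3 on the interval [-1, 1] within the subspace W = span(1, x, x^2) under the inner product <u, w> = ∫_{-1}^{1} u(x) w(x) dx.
g(x) = -2*x^2 + 19*x/5 - 3

The best approximation g ∈ W is the orthogonal projection of f onto W. Writing g = a_0 + a_1 x + a_2 x^2, the coefficients solve the normal equations G · a = b where
  G_{ij} = <φ_i, φ_j> and b_i = <f, φ_i>, with φ_0 = 1, φ_1 = x, φ_2 = x^2.
G =
  [2, 0, 2/3]
  [0, 2/3, 0]
  [2/3, 0, 2/5],
b = (-22/3, 38/15, -14/5).
Solving gives a_0 = -3, a_1 = 19/5, a_2 = -2, so
  g(x) = -2*x^2 + 19*x/5 - 3.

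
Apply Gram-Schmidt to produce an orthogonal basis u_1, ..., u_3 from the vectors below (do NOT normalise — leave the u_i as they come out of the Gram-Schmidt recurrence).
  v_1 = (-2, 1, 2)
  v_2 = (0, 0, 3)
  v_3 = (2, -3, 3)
Orthogonal basis:
  u_1 = (-2, 1, 2)
  u_2 = (4/3, -2/3, 5/3)
  u_3 = (-4/5, -8/5, 0)

Apply the Gram-Schmidt recurrence
  u_1 = v_1
  u_i = v_i − Σ_{j<i} ((v_i · u_j) / (u_j · u_j)) · u_j.

Step by step this gives:
  u_1 = (-2, 1, 2)
  u_2 = (4/3, -2/3, 5/3)
  u_3 = (-4/5, -8/5, 0)

Orthogonality check:
  u_2 · u_1 = 0 (should be 0)
  u_3 · u_1 = 0 (should be 0)
  u_3 · u_2 = 0 (should be 0)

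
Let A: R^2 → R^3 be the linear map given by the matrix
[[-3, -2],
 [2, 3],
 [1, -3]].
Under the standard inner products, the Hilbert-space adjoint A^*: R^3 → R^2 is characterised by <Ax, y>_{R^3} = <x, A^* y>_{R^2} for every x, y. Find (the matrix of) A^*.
A^* = A^T =
[[-3, 2, 1],
 [-2, 3, -3]]

For real matrices with standard dot products, the defining identity <Ax, y> = <x, A^* y> gives (Ax)^T y = x^T (A^*) y, i.e. x^T A^T y = x^T (A^*) y. Since this holds for all x, y, we must have A^* = A^T. Therefore
A^* =
[[-3, 2, 1],
 [-2, 3, -3]].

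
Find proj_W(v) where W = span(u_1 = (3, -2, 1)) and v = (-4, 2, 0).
proj_W(v) = (-24/7, 16/7, -8/7)

Set up U = [u_1 | ... | u_1] ∈ R^(3×1). The projector onto W = col(U) is P = U (U^T U)^(-1) U^T.
Compute U^T U =
  [14],
and U^T v = (-16).
Solve U^T U · c = U^T v for the coefficients: c = (-8/7). The projection is proj_W(v) = U c.
Check: (v - proj_W(v)) · u_1 = 0  (should be 0).
Result: proj_W(v) = (-24/7, 16/7, -8/7).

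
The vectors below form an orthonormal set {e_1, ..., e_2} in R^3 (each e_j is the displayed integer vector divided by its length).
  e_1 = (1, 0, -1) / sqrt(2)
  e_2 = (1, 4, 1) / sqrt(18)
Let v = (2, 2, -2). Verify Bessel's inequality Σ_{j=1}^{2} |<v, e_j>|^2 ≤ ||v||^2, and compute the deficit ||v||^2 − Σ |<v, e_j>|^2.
Σ |<v, e_j>|^2 = 104/9; ||v||^2 = 12; deficit = 4/9

Write each e_j = u_j / sqrt(<u_j, u_j>) where u_j is the displayed integer vector. Then <v, e_j> = <v, u_j> / sqrt(<u_j, u_j>), so |<v, e_j>|^2 = <v, u_j>^2 / <u_j, u_j>.
Coefficients: <v, e_1> = 4/sqrt(2), <v, e_2> = 8/sqrt(18).
Square and sum: Σ |<v, e_j>|^2 = 104/9.
Compute ||v||^2 = v·v = 12.
Deficit = 12 − 104/9 = 4/9 ≥ 0, confirming Bessel's inequality. (The deficit equals ||v − Σ <v,e_j> e_j||^2, the squared distance from v to span{e_j}.)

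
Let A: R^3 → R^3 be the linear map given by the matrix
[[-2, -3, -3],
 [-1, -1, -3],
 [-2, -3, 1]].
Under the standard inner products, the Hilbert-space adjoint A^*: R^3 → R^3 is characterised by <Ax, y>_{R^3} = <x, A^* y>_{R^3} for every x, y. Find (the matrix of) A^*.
A^* = A^T =
[[-2, -1, -2],
 [-3, -1, -3],
 [-3, -3, 1]]

For real matrices with standard dot products, the defining identity <Ax, y> = <x, A^* y> gives (Ax)^T y = x^T (A^*) y, i.e. x^T A^T y = x^T (A^*) y. Since this holds for all x, y, we must have A^* = A^T. Therefore
A^* =
[[-2, -1, -2],
 [-3, -1, -3],
 [-3, -3, 1]].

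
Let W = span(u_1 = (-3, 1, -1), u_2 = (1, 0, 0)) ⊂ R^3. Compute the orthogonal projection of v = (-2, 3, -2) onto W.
proj_W(v) = (-2, 5/2, -5/2)

Set up U = [u_1 | ... | u_2] ∈ R^(3×2). The projector onto W = col(U) is P = U (U^T U)^(-1) U^T.
Compute U^T U =
  [11, -3]
  [-3, 1],
and U^T v = (11, -2).
Solve U^T U · c = U^T v for the coefficients: c = (5/2, 11/2). The projection is proj_W(v) = U c.
Check: (v - proj_W(v)) · u_1 = 0  (should be 0).
Check: (v - proj_W(v)) · u_2 = 0  (should be 0).
Result: proj_W(v) = (-2, 5/2, -5/2).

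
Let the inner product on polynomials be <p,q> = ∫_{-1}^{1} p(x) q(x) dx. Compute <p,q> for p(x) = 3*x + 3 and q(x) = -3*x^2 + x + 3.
<p,q> = 14

Expand the product: p(x)·q(x) = -9*x^3 - 6*x^2 + 12*x + 9.
∫_{-1}^{1} of each monomial x^k gives [2/(k+1) if k even, 0 if k odd]. Integrating term-by-term (or equivalently evaluating the antiderivative F(x) = -9*x^4/4 - 2*x^3 + 6*x^2 + 9*x at the endpoints):
  F(1) − F(−1) = 43/4 − (-13/4) = 14.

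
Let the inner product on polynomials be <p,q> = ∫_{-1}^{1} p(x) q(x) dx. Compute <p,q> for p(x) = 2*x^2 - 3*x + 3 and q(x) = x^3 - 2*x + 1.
<p,q> = 152/15

Expand the product: p(x)·q(x) = 2*x^5 - 3*x^4 - x^3 + 8*x^2 - 9*x + 3.
∫_{-1}^{1} of each monomial x^k gives [2/(k+1) if k even, 0 if k odd]. Integrating term-by-term (or equivalently evaluating the antiderivative F(x) = x^6/3 - 3*x^5/5 - x^4/4 + 8*x^3/3 - 9*x^2/2 + 3*x at the endpoints):
  F(1) − F(−1) = 13/20 − (-569/60) = 152/15.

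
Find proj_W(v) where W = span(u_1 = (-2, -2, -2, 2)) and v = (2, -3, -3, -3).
proj_W(v) = (-1/4, -1/4, -1/4, 1/4)

Set up U = [u_1 | ... | u_1] ∈ R^(4×1). The projector onto W = col(U) is P = U (U^T U)^(-1) U^T.
Compute U^T U =
  [16],
and U^T v = (2).
Solve U^T U · c = U^T v for the coefficients: c = (1/8). The projection is proj_W(v) = U c.
Check: (v - proj_W(v)) · u_1 = 0  (should be 0).
Result: proj_W(v) = (-1/4, -1/4, -1/4, 1/4).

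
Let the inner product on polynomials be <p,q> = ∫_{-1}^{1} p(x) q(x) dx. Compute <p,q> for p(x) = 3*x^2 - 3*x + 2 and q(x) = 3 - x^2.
<p,q> = 232/15

Expand the product: p(x)·q(x) = -3*x^4 + 3*x^3 + 7*x^2 - 9*x + 6.
∫_{-1}^{1} of each monomial x^k gives [2/(k+1) if k even, 0 if k odd]. Integrating term-by-term (or equivalently evaluating the antiderivative F(x) = -3*x^5/5 + 3*x^4/4 + 7*x^3/3 - 9*x^2/2 + 6*x at the endpoints):
  F(1) − F(−1) = 239/60 − (-689/60) = 232/15.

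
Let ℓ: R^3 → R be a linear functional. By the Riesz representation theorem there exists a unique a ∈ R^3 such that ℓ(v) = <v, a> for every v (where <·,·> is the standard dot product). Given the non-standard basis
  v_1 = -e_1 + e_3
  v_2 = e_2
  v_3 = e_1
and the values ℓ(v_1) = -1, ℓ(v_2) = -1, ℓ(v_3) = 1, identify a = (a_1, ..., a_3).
a = (1, -1, 0)

Write a = (a_1, ..., a_3) in the standard basis. For each basis vector v_i, ℓ(v_i) = <v_i, a> is a linear equation in the a_j's. Collect the n equations into a matrix system V a = ℓ, where row i of V is v_i (expressed in the standard basis). Since V is invertible (lower-triangular with 1s on the diagonal, up to permutation), solve by back-substitution:
  V =
[[-1, 0, 1],
 [0, 1, 0],
 [1, 0, 0]]
  V a = (-1, -1, 1)
Solving gives a = (1, -1, 0).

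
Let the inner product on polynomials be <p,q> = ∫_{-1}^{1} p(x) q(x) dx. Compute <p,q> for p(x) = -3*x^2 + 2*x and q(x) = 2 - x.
<p,q> = -16/3

Expand the product: p(x)·q(x) = 3*x^3 - 8*x^2 + 4*x.
∫_{-1}^{1} of each monomial x^k gives [2/(k+1) if k even, 0 if k odd]. Integrating term-by-term (or equivalently evaluating the antiderivative F(x) = 3*x^4/4 - 8*x^3/3 + 2*x^2 at the endpoints):
  F(1) − F(−1) = 1/12 − (65/12) = -16/3.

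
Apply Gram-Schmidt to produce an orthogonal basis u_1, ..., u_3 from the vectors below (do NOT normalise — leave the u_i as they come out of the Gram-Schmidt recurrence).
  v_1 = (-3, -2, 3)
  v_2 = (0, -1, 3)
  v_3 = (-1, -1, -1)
Orthogonal basis:
  u_1 = (-3, -2, 3)
  u_2 = (3/2, 0, 3/2)
  u_3 = (3/11, -9/11, -3/11)

Apply the Gram-Schmidt recurrence
  u_1 = v_1
  u_i = v_i − Σ_{j<i} ((v_i · u_j) / (u_j · u_j)) · u_j.

Step by step this gives:
  u_1 = (-3, -2, 3)
  u_2 = (3/2, 0, 3/2)
  u_3 = (3/11, -9/11, -3/11)

Orthogonality check:
  u_2 · u_1 = 0 (should be 0)
  u_3 · u_1 = 0 (should be 0)
  u_3 · u_2 = 0 (should be 0)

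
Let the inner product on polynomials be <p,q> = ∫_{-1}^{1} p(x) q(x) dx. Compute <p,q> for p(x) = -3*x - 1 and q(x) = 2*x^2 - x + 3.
<p,q> = -16/3

Expand the product: p(x)·q(x) = -6*x^3 + x^2 - 8*x - 3.
∫_{-1}^{1} of each monomial x^k gives [2/(k+1) if k even, 0 if k odd]. Integrating term-by-term (or equivalently evaluating the antiderivative F(x) = -3*x^4/2 + x^3/3 - 4*x^2 - 3*x at the endpoints):
  F(1) − F(−1) = -49/6 − (-17/6) = -16/3.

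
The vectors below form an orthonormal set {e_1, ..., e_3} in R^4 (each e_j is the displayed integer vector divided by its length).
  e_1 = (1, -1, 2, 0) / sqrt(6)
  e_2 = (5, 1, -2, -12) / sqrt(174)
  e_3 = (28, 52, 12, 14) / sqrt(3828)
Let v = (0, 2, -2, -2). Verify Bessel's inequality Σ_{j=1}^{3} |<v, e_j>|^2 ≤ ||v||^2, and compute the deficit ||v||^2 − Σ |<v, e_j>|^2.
Σ |<v, e_j>|^2 = 392/33; ||v||^2 = 12; deficit = 4/33

Write each e_j = u_j / sqrt(<u_j, u_j>) where u_j is the displayed integer vector. Then <v, e_j> = <v, u_j> / sqrt(<u_j, u_j>), so |<v, e_j>|^2 = <v, u_j>^2 / <u_j, u_j>.
Coefficients: <v, e_1> = -6/sqrt(6), <v, e_2> = 30/sqrt(174), <v, e_3> = 52/sqrt(3828).
Square and sum: Σ |<v, e_j>|^2 = 392/33.
Compute ||v||^2 = v·v = 12.
Deficit = 12 − 392/33 = 4/33 ≥ 0, confirming Bessel's inequality. (The deficit equals ||v − Σ <v,e_j> e_j||^2, the squared distance from v to span{e_j}.)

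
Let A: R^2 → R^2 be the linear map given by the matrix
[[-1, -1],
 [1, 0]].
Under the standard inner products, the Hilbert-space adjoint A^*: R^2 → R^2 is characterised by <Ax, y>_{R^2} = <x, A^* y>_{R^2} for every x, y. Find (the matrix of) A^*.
A^* = A^T =
[[-1, 1],
 [-1, 0]]

For real matrices with standard dot products, the defining identity <Ax, y> = <x, A^* y> gives (Ax)^T y = x^T (A^*) y, i.e. x^T A^T y = x^T (A^*) y. Since this holds for all x, y, we must have A^* = A^T. Therefore
A^* =
[[-1, 1],
 [-1, 0]].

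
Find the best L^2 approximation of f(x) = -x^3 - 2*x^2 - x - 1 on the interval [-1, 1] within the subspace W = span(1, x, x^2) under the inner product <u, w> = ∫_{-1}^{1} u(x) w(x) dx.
g(x) = -2*x^2 - 8*x/5 - 1

The best approximation g ∈ W is the orthogonal projection of f onto W. Writing g = a_0 + a_1 x + a_2 x^2, the coefficients solve the normal equations G · a = b where
  G_{ij} = <φ_i, φ_j> and b_i = <f, φ_i>, with φ_0 = 1, φ_1 = x, φ_2 = x^2.
G =
  [2, 0, 2/3]
  [0, 2/3, 0]
  [2/3, 0, 2/5],
b = (-10/3, -16/15, -22/15).
Solving gives a_0 = -1, a_1 = -8/5, a_2 = -2, so
  g(x) = -2*x^2 - 8*x/5 - 1.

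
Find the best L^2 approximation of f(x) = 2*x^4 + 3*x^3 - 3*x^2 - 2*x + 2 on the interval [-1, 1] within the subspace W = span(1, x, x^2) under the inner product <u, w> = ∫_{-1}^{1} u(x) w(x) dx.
g(x) = -9*x^2/7 - x/5 + 64/35

The best approximation g ∈ W is the orthogonal projection of f onto W. Writing g = a_0 + a_1 x + a_2 x^2, the coefficients solve the normal equations G · a = b where
  G_{ij} = <φ_i, φ_j> and b_i = <f, φ_i>, with φ_0 = 1, φ_1 = x, φ_2 = x^2.
G =
  [2, 0, 2/3]
  [0, 2/3, 0]
  [2/3, 0, 2/5],
b = (14/5, -2/15, 74/105).
Solving gives a_0 = 64/35, a_1 = -1/5, a_2 = -9/7, so
  g(x) = -9*x^2/7 - x/5 + 64/35.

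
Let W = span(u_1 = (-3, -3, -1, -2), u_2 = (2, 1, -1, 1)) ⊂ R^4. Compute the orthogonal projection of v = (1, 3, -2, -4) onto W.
proj_W(v) = (50/61, 1/61, -65/61, 17/61)

Set up U = [u_1 | ... | u_2] ∈ R^(4×2). The projector onto W = col(U) is P = U (U^T U)^(-1) U^T.
Compute U^T U =
  [23, -10]
  [-10, 7],
and U^T v = (-2, 3).
Solve U^T U · c = U^T v for the coefficients: c = (16/61, 49/61). The projection is proj_W(v) = U c.
Check: (v - proj_W(v)) · u_1 = 0  (should be 0).
Check: (v - proj_W(v)) · u_2 = 0  (should be 0).
Result: proj_W(v) = (50/61, 1/61, -65/61, 17/61).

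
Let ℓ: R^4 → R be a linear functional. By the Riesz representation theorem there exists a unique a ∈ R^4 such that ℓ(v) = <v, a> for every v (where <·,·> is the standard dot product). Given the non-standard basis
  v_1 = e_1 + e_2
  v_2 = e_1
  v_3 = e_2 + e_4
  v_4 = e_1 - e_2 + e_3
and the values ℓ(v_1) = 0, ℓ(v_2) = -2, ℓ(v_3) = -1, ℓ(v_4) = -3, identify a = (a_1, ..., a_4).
a = (-2, 2, 1, -3)

Write a = (a_1, ..., a_4) in the standard basis. For each basis vector v_i, ℓ(v_i) = <v_i, a> is a linear equation in the a_j's. Collect the n equations into a matrix system V a = ℓ, where row i of V is v_i (expressed in the standard basis). Since V is invertible (lower-triangular with 1s on the diagonal, up to permutation), solve by back-substitution:
  V =
[[1, 1, 0, 0],
 [1, 0, 0, 0],
 [0, 1, 0, 1],
 [1, -1, 1, 0]]
  V a = (0, -2, -1, -3)
Solving gives a = (-2, 2, 1, -3).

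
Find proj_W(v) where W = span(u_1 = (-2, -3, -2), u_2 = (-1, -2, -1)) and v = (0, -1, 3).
proj_W(v) = (3/2, -1, 3/2)

Set up U = [u_1 | ... | u_2] ∈ R^(3×2). The projector onto W = col(U) is P = U (U^T U)^(-1) U^T.
Compute U^T U =
  [17, 10]
  [10, 6],
and U^T v = (-3, -1).
Solve U^T U · c = U^T v for the coefficients: c = (-4, 13/2). The projection is proj_W(v) = U c.
Check: (v - proj_W(v)) · u_1 = 0  (should be 0).
Check: (v - proj_W(v)) · u_2 = 0  (should be 0).
Result: proj_W(v) = (3/2, -1, 3/2).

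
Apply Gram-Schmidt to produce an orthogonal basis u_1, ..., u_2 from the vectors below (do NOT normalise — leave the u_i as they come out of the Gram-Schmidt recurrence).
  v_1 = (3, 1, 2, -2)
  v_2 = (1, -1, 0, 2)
Orthogonal basis:
  u_1 = (3, 1, 2, -2)
  u_2 = (4/3, -8/9, 2/9, 16/9)

Apply the Gram-Schmidt recurrence
  u_1 = v_1
  u_i = v_i − Σ_{j<i} ((v_i · u_j) / (u_j · u_j)) · u_j.

Step by step this gives:
  u_1 = (3, 1, 2, -2)
  u_2 = (4/3, -8/9, 2/9, 16/9)

Orthogonality check:
  u_2 · u_1 = 0 (should be 0)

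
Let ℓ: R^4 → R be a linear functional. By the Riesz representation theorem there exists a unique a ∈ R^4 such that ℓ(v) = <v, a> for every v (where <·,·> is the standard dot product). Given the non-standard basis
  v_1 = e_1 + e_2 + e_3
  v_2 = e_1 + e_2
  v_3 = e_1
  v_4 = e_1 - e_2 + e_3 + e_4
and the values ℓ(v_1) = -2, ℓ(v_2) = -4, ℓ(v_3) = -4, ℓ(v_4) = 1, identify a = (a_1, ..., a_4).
a = (-4, 0, 2, 3)

Write a = (a_1, ..., a_4) in the standard basis. For each basis vector v_i, ℓ(v_i) = <v_i, a> is a linear equation in the a_j's. Collect the n equations into a matrix system V a = ℓ, where row i of V is v_i (expressed in the standard basis). Since V is invertible (lower-triangular with 1s on the diagonal, up to permutation), solve by back-substitution:
  V =
[[1, 1, 1, 0],
 [1, 1, 0, 0],
 [1, 0, 0, 0],
 [1, -1, 1, 1]]
  V a = (-2, -4, -4, 1)
Solving gives a = (-4, 0, 2, 3).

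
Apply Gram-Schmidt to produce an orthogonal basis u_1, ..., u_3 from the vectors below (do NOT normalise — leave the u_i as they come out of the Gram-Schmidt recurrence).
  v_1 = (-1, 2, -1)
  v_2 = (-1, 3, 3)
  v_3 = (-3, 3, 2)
Orthogonal basis:
  u_1 = (-1, 2, -1)
  u_2 = (-1/3, 5/3, 11/3)
  u_3 = (-153/98, -34/49, 17/98)

Apply the Gram-Schmidt recurrence
  u_1 = v_1
  u_i = v_i − Σ_{j<i} ((v_i · u_j) / (u_j · u_j)) · u_j.

Step by step this gives:
  u_1 = (-1, 2, -1)
  u_2 = (-1/3, 5/3, 11/3)
  u_3 = (-153/98, -34/49, 17/98)

Orthogonality check:
  u_2 · u_1 = 0 (should be 0)
  u_3 · u_1 = 0 (should be 0)
  u_3 · u_2 = 0 (should be 0)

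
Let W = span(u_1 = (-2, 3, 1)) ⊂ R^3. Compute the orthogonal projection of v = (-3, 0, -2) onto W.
proj_W(v) = (-4/7, 6/7, 2/7)

Set up U = [u_1 | ... | u_1] ∈ R^(3×1). The projector onto W = col(U) is P = U (U^T U)^(-1) U^T.
Compute U^T U =
  [14],
and U^T v = (4).
Solve U^T U · c = U^T v for the coefficients: c = (2/7). The projection is proj_W(v) = U c.
Check: (v - proj_W(v)) · u_1 = 0  (should be 0).
Result: proj_W(v) = (-4/7, 6/7, 2/7).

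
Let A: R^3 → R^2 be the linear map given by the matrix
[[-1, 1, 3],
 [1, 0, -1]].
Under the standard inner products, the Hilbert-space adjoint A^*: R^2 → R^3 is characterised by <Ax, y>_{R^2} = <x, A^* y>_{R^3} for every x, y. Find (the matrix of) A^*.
A^* = A^T =
[[-1, 1],
 [1, 0],
 [3, -1]]

For real matrices with standard dot products, the defining identity <Ax, y> = <x, A^* y> gives (Ax)^T y = x^T (A^*) y, i.e. x^T A^T y = x^T (A^*) y. Since this holds for all x, y, we must have A^* = A^T. Therefore
A^* =
[[-1, 1],
 [1, 0],
 [3, -1]].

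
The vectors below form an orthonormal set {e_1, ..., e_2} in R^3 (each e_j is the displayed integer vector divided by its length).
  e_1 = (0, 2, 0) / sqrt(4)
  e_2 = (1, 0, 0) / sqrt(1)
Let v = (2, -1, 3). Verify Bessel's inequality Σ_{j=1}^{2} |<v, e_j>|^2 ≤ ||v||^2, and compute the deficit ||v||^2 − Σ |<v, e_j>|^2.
Σ |<v, e_j>|^2 = 5; ||v||^2 = 14; deficit = 9

Write each e_j = u_j / sqrt(<u_j, u_j>) where u_j is the displayed integer vector. Then <v, e_j> = <v, u_j> / sqrt(<u_j, u_j>), so |<v, e_j>|^2 = <v, u_j>^2 / <u_j, u_j>.
Coefficients: <v, e_1> = -2/sqrt(4), <v, e_2> = 2/sqrt(1).
Square and sum: Σ |<v, e_j>|^2 = 5.
Compute ||v||^2 = v·v = 14.
Deficit = 14 − 5 = 9 ≥ 0, confirming Bessel's inequality. (The deficit equals ||v − Σ <v,e_j> e_j||^2, the squared distance from v to span{e_j}.)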